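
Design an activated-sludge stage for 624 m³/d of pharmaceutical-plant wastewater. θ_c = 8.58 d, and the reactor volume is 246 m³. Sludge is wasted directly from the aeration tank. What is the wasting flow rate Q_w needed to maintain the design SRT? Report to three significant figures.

With mixed-liquor wasting, θ_c = V/Q_w, so Q_w = V/θ_c = 246.0/8.58 = 28.67 m³/d.

Q_w ≈ 28.7 m³/d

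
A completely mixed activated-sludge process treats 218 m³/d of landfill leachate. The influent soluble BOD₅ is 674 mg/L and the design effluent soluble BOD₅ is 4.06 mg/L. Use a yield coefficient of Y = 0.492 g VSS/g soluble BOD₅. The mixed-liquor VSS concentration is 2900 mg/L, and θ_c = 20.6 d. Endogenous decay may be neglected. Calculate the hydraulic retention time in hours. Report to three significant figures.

τ ≈ 56.2 h

V·X = Y·Q·ΔS·θ_c gives V = 0.492 × 218 × (674 − 4.06) × 20.6 / 2900 = 510.4 m³.
HRT = V/Q = 510.4 m³ / 218 m³·d⁻¹ = 2.341 d × 24 = 56.19 h.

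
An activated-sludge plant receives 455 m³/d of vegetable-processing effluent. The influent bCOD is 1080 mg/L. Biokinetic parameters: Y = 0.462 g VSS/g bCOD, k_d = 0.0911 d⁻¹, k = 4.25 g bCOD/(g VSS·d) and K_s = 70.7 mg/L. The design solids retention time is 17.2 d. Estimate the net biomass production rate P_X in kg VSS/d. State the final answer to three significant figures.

P_X ≈ 88.0 kg VSS/d

Effluent substrate depends only on kinetics and SRT: S = K_s(1 + k_d θ_c) / [θ_c(Yk − k_d) − 1] = 70.7 × (1 + 0.0911 × 17.2) / [17.2 × (0.462 × 4.25 − 0.0911) − 1] = 181.5 / 31.21 = 5.816 mg/L.
Observed yield with endogenous decay: Y_obs = Y / (1 + k_d·θ_c) = 0.462 / (1 + 0.0911 × 17.2) = 0.462 / 2.567 = 0.1800 g VSS/g bCOD.
Substrate removed = Q·(S₀ − S) = 455 m³/d × (1080 − 5.82) g/m³ = 4.89×10^5 g/d = 488.8 kg/d.
P_X = Y_obs · Q(S₀ − S) = 0.1800 × 488.8 = 87.97 kg VSS/d.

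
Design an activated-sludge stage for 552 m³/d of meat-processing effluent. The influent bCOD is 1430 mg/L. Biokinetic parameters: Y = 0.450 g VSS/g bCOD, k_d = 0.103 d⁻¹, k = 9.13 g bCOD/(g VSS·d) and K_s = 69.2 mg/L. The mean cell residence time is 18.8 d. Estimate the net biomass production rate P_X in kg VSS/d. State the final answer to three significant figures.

P_X ≈ 121 kg VSS/d

For a completely mixed reactor with recycle the Lawrence–McCarty relation gives S = K_s·(1 + k_d·θ_c) / [θ_c·(Y·k − k_d) − 1] = 69.2 × (1 + 0.103 × 18.8) / [18.8 × (0.450 × 9.13 − 0.103) − 1] = 203.2 / 74.30 = 2.735 mg/L.
Observed yield with endogenous decay: Y_obs = Y / (1 + k_d·θ_c) = 0.450 / (1 + 0.103 × 18.8) = 0.450 / 2.936 = 0.1532 g VSS/g bCOD.
ΔS = 1430 − 2.73 = 1427 mg/L, so the substrate removal rate is 552 × 1427/1000 = 787.9 kg bCOD/d.
So the net sludge growth is P_X = 0.1532 × 787.9 = 120.7 kg VSS/d.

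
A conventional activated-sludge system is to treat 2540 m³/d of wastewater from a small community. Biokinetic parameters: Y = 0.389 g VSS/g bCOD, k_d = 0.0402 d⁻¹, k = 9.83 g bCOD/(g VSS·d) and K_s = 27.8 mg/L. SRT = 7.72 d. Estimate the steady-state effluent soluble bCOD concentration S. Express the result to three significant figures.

From the Monod/SRT balance for a CMAS, S = K_s·(1+k_d θ_c)/[θ_c·(Y k − k_d) − 1] = 27.8 × (1 + 0.0402 × 7.72) / [7.72 × (0.389 × 9.83 − 0.0402) − 1] = 36.43 / 28.21 = 1.291 mg/L.

S ≈ 1.29 mg/L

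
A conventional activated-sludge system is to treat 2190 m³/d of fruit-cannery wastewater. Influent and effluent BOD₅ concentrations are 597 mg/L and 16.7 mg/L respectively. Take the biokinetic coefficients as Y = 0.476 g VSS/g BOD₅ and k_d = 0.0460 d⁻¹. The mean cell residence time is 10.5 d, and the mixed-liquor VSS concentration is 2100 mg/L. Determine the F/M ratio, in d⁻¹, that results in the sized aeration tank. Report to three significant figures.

F/M ≈ 0.305 d⁻¹

Rearranging the biomass balance for a CMAS with decay, V = Y·Q·ΔS·θ_c / [X·(1+k_d θ_c)] = 0.476 × 2190 × (597 − 16.7) × 10.5 / [2100 × (1 + 0.0460 × 10.5)] = 6.35×10^6 / 3114 = 2040 m³.
F/M = applied load / biomass = Q·S₀/(V·X) = 2190 × 597 / (2040 × 2100) = 0.3053 d⁻¹.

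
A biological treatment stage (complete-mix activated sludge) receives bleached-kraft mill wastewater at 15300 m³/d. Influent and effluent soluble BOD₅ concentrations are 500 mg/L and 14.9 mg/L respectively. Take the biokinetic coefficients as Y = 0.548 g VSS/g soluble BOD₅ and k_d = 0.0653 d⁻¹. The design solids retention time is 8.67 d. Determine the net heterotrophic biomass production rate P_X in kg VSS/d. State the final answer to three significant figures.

P_X ≈ 2600 kg VSS/d

Observed yield with endogenous decay: Y_obs = Y / (1 + k_d·θ_c) = 0.548 / (1 + 0.0653 × 8.67) = 0.548 / 1.566 = 0.3499 g VSS/g soluble BOD₅.
Substrate removed = Q·(S₀ − S) = 15300 m³/d × (500 − 14.9) g/m³ = 7.42×10^6 g/d = 7422 kg/d.
Net biomass production P_X = Y_obs × Q·(S₀ − S) = 0.3499 × 7422 = 2597 kg VSS/d.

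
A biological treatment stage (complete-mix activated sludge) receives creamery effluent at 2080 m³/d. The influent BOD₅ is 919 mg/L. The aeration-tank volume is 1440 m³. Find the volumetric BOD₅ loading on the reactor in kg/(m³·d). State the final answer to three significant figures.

L_v = Q S₀ / V = 2080 × 919 × 10⁻³ / 1440 = 1.327 kg/(m³·d).

L_v ≈ 1.33 kg BOD₅/(m³·d)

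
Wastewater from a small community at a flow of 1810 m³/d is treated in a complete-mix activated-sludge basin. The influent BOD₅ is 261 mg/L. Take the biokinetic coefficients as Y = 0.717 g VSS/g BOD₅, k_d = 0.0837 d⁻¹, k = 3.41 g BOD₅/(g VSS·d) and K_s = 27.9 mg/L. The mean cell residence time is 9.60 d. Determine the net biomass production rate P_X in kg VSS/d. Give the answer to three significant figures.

P_X ≈ 186 kg VSS/d

For a completely mixed reactor with recycle the Lawrence–McCarty relation gives S = K_s·(1 + k_d·θ_c) / [θ_c·(Y·k − k_d) − 1] = 27.9 × (1 + 0.0837 × 9.60) / [9.60 × (0.717 × 3.41 − 0.0837) − 1] = 50.32 / 21.67 = 2.322 mg/L.
Correct the yield for decay: Y_obs = Y/(1 + k_d θ_c) = 0.717 / (1 + 0.0837 × 9.60) = 0.717 / 1.804 = 0.3976.
Mass of BOD₅ removed per day: Q(S₀ − S) = 1810 × 258.7 g/m³ = 468.2 kg/d.
So the net sludge growth is P_X = 0.3976 × 468.2 = 186.1 kg VSS/d.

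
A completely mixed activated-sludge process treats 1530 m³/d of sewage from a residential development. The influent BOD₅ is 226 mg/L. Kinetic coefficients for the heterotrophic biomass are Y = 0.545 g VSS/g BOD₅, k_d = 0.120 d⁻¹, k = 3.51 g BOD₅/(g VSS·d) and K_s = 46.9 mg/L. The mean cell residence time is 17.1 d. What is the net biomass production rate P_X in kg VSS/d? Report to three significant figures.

P_X ≈ 60.4 kg VSS/d

For a completely mixed reactor with recycle the Lawrence–McCarty relation gives S = K_s·(1 + k_d·θ_c) / [θ_c·(Y·k − k_d) − 1] = 46.9 × (1 + 0.120 × 17.1) / [17.1 × (0.545 × 3.51 − 0.120) − 1] = 143.1 / 29.66 = 4.826 mg/L.
Correct the yield for decay: Y_obs = Y/(1 + k_d θ_c) = 0.545 / (1 + 0.120 × 17.1) = 0.545 / 3.052 = 0.1786.
Q·(S₀ − S) = 1530 × (226 − 4.83) × 10⁻³ = 338.4 kg/d removed.
Net biomass production P_X = Y_obs × Q·(S₀ − S) = 0.1786 × 338.4 = 60.43 kg VSS/d.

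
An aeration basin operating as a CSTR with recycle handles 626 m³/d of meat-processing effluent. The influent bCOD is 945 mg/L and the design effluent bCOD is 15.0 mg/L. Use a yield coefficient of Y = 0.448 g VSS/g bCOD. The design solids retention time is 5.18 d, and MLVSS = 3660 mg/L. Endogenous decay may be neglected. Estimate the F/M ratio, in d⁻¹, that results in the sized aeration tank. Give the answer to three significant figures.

V·X = Y·Q·ΔS·θ_c gives V = 0.448 × 626 × (945 − 15.0) × 5.18 / 3660 = 369.1 m³.
Food-to-microorganism ratio F/M = Q S₀ / (V X) = 626 × 945 / (369.1 × 3660) = 0.4379 d⁻¹.

F/M ≈ 0.438 d⁻¹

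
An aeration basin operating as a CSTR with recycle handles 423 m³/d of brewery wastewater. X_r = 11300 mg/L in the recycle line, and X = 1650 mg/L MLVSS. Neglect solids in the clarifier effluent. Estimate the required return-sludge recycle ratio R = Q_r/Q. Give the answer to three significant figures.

R ≈ 0.171

R = Q_r/Q = X/(X_r − X) = 1650 / (11300 − 1650) = 0.1710.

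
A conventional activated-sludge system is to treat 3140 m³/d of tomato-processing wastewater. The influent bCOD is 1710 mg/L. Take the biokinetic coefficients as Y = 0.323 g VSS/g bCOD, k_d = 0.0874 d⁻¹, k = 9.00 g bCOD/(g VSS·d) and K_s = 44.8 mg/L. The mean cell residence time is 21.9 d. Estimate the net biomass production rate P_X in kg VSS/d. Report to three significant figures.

Effluent substrate depends only on kinetics and SRT: S = K_s(1 + k_d θ_c) / [θ_c(Yk − k_d) − 1] = 44.8 × (1 + 0.0874 × 21.9) / [21.9 × (0.323 × 9.00 − 0.0874) − 1] = 130.5 / 60.75 = 2.149 mg/L.
Y_obs = Y / (1 + k_d θ_c) = 0.323 / (1 + 0.0874 × 21.9) = 0.323 / 2.914 = 0.1108.
Q·(S₀ − S) = 3140 × (1710 − 2.15) × 10⁻³ = 5363 kg/d removed.
Biomass produced: P_X = Y_obs·Q·ΔS = 0.1108 × 5363 ≈ 594.4 kg VSS/d.

P_X ≈ 594 kg VSS/d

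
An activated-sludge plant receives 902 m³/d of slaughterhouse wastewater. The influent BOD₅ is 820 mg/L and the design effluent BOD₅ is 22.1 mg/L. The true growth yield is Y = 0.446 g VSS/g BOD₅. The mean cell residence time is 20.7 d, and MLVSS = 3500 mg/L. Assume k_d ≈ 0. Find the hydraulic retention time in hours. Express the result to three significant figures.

V·X = Y·Q·ΔS·θ_c gives V = 0.446 × 902 × (820 − 22.1) × 20.7 / 3500 = 1898 m³.
HRT = V/Q = 1898 m³ / 902 m³·d⁻¹ = 2.105 d × 24 = 50.51 h.

τ ≈ 50.5 h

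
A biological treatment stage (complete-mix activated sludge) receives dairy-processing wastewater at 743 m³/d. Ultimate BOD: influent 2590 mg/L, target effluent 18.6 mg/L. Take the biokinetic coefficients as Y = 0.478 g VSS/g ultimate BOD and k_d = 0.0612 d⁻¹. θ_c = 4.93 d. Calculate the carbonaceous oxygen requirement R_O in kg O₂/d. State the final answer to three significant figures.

R_O ≈ 914 kg O₂/d

Observed yield with endogenous decay: Y_obs = Y / (1 + k_d·θ_c) = 0.478 / (1 + 0.0612 × 4.93) = 0.478 / 1.302 = 0.3672 g VSS/g ultimate BOD.
ΔS = 2590 − 18.6 = 2571 mg/L, so the substrate removal rate is 743 × 2571/1000 = 1911 kg ultimate BOD/d.
Biomass synthesised: P_X = Y_obs × 1911 = 701.6 kg VSS/d.
R_O = Q·(S₀ − S) − 1.42·P_X = 1911 − 1.42 × 701.6 = 914.3 kg O₂/d.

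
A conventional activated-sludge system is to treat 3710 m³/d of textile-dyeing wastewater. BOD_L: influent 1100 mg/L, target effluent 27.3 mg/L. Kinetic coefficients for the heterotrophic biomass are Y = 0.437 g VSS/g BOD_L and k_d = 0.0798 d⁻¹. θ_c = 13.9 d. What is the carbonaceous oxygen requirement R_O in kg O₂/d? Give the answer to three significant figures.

Y_obs = Y / (1 + k_d θ_c) = 0.437 / (1 + 0.0798 × 13.9) = 0.437 / 2.109 = 0.2072.
Q·(S₀ − S) = 3710 × (1100 − 27.3) × 10⁻³ = 3980 kg/d removed.
Biomass synthesised: P_X = Y_obs × 3980 = 824.5 kg VSS/d.
Carbonaceous O₂ demand = substrate oxidised − cell-mass equivalent = 3980 − 1.42 × 824.5 = 2809 kg O₂/d.

R_O ≈ 2810 kg O₂/d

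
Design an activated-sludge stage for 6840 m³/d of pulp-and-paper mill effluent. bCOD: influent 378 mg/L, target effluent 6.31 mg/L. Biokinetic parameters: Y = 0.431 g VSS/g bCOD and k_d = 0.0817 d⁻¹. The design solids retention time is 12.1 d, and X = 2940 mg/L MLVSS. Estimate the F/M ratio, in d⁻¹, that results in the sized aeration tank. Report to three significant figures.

F/M ≈ 0.388 d⁻¹

Steady-state biomass mass balance: V·X·(1 + k_d·θ_c) = Y·Q·(S₀ − S)·θ_c, so V = 0.431 × 6840 × (378 − 6.31) × 12.1 / [2940 × (1 + 0.0817 × 12.1)] = 1.33×10^7 / 5846 = 2268 m³.
F/M = Q·S₀ / (V·X) = 6840 × 378 / (2268 × 2940) = 0.3878 g bCOD·(g VSS·d)⁻¹.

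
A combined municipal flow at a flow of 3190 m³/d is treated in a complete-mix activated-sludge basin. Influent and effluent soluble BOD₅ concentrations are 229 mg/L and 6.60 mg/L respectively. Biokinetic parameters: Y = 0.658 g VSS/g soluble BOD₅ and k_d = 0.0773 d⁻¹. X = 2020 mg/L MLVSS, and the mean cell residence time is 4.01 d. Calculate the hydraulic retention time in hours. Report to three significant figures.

τ ≈ 5.32 h

Steady-state biomass mass balance: V·X·(1 + k_d·θ_c) = Y·Q·(S₀ − S)·θ_c, so V = 0.658 × 3190 × (229 − 6.60) × 4.01 / [2020 × (1 + 0.0773 × 4.01)] = 1.87×10^6 / 2646 = 707.4 m³.
HRT = V/Q = 707.4 m³ / 3190 m³·d⁻¹ = 0.2218 d × 24 = 5.322 h.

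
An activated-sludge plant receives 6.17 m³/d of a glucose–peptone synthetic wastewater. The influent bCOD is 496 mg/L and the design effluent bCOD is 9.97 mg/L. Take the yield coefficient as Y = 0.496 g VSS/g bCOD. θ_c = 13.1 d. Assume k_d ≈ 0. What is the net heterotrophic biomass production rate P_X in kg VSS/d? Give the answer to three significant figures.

Since k_d ≈ 0, Y_obs = Y = 0.496 g VSS/g bCOD.
Mass of bCOD removed per day: Q(S₀ − S) = 6.17 × 486.0 g/m³ = 2.999 kg/d.
P_X = Y_obs · Q(S₀ − S) = 0.4960 × 2.999 = 1.487 kg VSS/d.

P_X ≈ 1.49 kg VSS/d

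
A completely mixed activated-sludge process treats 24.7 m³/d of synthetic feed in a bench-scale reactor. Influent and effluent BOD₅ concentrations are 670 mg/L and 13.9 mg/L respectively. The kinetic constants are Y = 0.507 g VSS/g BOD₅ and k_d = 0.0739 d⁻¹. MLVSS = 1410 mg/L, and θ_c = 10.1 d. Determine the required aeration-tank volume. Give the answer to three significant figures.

From the SRT design equation V = Y Q (S₀−S) θ_c / [X (1 + k_d θ_c)] = 0.507 × 24.7 × (670 − 13.9) × 10.1 / [1410 × (1 + 0.0739 × 10.1)] = 8.3×10^4 / 2462 = 33.70 m³.

V ≈ 33.7 m³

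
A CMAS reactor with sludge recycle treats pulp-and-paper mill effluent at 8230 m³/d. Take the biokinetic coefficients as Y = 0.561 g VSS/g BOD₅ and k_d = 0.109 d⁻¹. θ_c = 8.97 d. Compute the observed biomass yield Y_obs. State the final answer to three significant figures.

Y_obs ≈ 0.284 g VSS/g BOD₅

The observed yield is Y_obs = Y/(1 + k_d·θ_c) = 0.561 / (1 + 0.109 × 8.97) = 0.561 / 1.978 = 0.2837 g VSS per g BOD₅ removed.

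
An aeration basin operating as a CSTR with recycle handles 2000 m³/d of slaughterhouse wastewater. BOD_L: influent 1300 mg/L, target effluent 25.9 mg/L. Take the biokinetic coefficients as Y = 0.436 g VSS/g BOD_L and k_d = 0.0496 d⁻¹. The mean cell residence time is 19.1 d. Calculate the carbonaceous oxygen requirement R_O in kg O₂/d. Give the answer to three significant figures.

R_O ≈ 1740 kg O₂/d

Correct the yield for decay: Y_obs = Y/(1 + k_d θ_c) = 0.436 / (1 + 0.0496 × 19.1) = 0.436 / 1.947 = 0.2239.
Mass of BOD_L removed per day: Q(S₀ − S) = 2000 × 1274 g/m³ = 2548 kg/d.
P_X = Y_obs·Q·(S₀ − S) = 0.2239 × 2548 = 570.5 kg VSS/d.
R_O = Q·ΔS − 1.42 P_X = 2548 − 810.1 = 1738 kg O₂/d.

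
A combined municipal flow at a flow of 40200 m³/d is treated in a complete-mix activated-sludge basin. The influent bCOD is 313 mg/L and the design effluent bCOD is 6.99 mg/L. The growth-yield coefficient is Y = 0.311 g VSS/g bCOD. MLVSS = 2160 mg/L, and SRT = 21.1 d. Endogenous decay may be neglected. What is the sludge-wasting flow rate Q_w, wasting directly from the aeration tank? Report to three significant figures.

Q_w ≈ 1770 m³/d

With k_d = 0 the design equation reduces to V = Y Q (S₀−S) θ_c / X = 0.311 × 40200 × (313 − 6.99) × 21.1 / 2160 = 37372 m³.
With mixed-liquor wasting, θ_c = V/Q_w, so Q_w = V/θ_c = 37372/21.1 = 1771 m³/d.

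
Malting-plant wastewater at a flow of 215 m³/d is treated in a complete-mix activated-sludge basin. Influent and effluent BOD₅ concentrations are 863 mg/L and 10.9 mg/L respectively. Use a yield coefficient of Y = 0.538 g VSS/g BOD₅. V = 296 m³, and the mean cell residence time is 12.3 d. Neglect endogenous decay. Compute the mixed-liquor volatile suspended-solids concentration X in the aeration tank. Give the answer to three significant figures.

From V·X = Y·Q·(S₀ − S)·θ_c (decay neglected): X = 0.538 × 215 × (863 − 10.9) × 12.3 / 296 = 4096 mg/L.

X ≈ 4100 mg/L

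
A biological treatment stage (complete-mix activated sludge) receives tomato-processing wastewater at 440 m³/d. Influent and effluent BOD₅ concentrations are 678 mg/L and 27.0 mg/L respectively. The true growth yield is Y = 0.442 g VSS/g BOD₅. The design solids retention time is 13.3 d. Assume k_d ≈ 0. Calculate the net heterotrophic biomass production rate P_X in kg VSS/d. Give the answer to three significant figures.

Since k_d ≈ 0, Y_obs = Y = 0.442 g VSS/g BOD₅.
ΔS = 678 − 27.0 = 651.0 mg/L, so the substrate removal rate is 440 × 651.0/1000 = 286.4 kg BOD₅/d.
So the net sludge growth is P_X = 0.4420 × 286.4 = 126.6 kg VSS/d.

P_X ≈ 127 kg VSS/d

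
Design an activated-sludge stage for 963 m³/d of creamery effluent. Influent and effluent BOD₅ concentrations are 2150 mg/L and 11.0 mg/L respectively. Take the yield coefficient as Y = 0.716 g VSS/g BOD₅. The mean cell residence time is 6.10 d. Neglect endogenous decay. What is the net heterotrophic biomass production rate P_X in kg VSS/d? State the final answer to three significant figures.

With endogenous decay neglected, the observed yield equals the true yield: Y_obs = Y = 0.716 g VSS/g BOD₅.
Substrate removed = Q·(S₀ − S) = 963 m³/d × (2150 − 11.0) g/m³ = 2.06×10^6 g/d = 2060 kg/d.
Biomass produced: P_X = Y_obs·Q·ΔS = 0.7160 × 2060 ≈ 1475 kg VSS/d.

P_X ≈ 1470 kg VSS/d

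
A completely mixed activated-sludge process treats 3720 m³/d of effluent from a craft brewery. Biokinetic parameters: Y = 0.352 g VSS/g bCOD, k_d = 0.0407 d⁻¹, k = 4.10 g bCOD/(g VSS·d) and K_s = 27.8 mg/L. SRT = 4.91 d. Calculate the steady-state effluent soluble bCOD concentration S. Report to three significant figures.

For a completely mixed reactor with recycle the Lawrence–McCarty relation gives S = K_s·(1 + k_d·θ_c) / [θ_c·(Y·k − k_d) − 1] = 27.8 × (1 + 0.0407 × 4.91) / [4.91 × (0.352 × 4.10 − 0.0407) − 1] = 33.36 / 5.886 = 5.667 mg/L.

S ≈ 5.67 mg/L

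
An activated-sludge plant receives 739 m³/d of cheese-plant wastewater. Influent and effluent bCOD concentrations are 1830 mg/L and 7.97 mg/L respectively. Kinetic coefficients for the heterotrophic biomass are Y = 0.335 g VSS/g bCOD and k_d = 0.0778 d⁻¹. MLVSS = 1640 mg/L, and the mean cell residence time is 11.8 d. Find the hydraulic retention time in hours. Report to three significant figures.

τ ≈ 55.0 h

Steady-state biomass mass balance: V·X·(1 + k_d·θ_c) = Y·Q·(S₀ − S)·θ_c, so V = 0.335 × 739 × (1830 − 7.97) × 11.8 / [1640 × (1 + 0.0778 × 11.8)] = 5.32×10^6 / 3146 = 1692 m³.
HRT = V/Q = 1692 m³ / 739 m³·d⁻¹ = 2.290 d × 24 = 54.95 h.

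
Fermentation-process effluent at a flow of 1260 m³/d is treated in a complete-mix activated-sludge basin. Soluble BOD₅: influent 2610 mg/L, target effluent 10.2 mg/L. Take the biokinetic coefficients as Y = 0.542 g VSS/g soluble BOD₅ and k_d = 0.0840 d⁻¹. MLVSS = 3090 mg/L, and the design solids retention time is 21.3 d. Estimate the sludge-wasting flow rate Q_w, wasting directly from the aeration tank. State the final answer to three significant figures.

Q_w ≈ 206 m³/d

Rearranging the biomass balance for a CMAS with decay, V = Y·Q·ΔS·θ_c / [X·(1+k_d θ_c)] = 0.542 × 1260 × (2610 − 10.2) × 21.3 / [3090 × (1 + 0.0840 × 21.3)] = 3.78×10^7 / 8619 = 4388 m³.
For wasting at MLVSS concentration, Q_w = V/θ_c = 4388/21.3 = 206.0 m³/d.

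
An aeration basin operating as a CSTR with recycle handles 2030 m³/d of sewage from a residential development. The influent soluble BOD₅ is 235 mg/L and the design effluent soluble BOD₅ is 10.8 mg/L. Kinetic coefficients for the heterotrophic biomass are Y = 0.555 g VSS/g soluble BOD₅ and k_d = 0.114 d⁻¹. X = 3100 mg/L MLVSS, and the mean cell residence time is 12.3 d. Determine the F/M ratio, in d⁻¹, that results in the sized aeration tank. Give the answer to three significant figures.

Rearranging the biomass balance for a CMAS with decay, V = Y·Q·ΔS·θ_c / [X·(1+k_d θ_c)] = 0.555 × 2030 × (235 − 10.8) × 12.3 / [3100 × (1 + 0.114 × 12.3)] = 3.11×10^6 / 7447 = 417.2 m³.
F/M = applied load / biomass = Q·S₀/(V·X) = 2030 × 235 / (417.2 × 3100) = 0.3688 d⁻¹.

F/M ≈ 0.369 d⁻¹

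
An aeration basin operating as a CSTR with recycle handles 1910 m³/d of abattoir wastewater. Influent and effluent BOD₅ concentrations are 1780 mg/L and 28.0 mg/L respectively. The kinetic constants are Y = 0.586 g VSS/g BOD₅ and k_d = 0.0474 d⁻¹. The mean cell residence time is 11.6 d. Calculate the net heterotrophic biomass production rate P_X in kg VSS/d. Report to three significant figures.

P_X ≈ 1270 kg VSS/d

Y_obs = Y / (1 + k_d θ_c) = 0.586 / (1 + 0.0474 × 11.6) = 0.586 / 1.550 = 0.3781.
Substrate removed = Q·(S₀ − S) = 1910 m³/d × (1780 − 28.0) g/m³ = 3.35×10^6 g/d = 3346 kg/d.
Net biomass production P_X = Y_obs × Q·(S₀ − S) = 0.3781 × 3346 = 1265 kg VSS/d.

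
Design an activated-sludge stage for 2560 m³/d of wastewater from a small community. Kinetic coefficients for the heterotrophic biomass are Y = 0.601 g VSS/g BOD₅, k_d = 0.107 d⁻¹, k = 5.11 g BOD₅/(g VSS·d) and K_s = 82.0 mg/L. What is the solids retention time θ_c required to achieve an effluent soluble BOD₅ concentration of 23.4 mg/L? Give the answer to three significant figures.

θ_c ≈ 1.74 d

From 1/θ_c = Y·k·S/(K_s + S) − k_d: Y·k·S/(K_s+S) = 0.601 × 5.11 × 23.4 / (82.0 + 23.4) = 0.6818 d⁻¹.
Then 1/θ_c = μ − k_d = 0.6818 − 0.107 = 0.5748 d⁻¹, giving θ_c = 1.740 d.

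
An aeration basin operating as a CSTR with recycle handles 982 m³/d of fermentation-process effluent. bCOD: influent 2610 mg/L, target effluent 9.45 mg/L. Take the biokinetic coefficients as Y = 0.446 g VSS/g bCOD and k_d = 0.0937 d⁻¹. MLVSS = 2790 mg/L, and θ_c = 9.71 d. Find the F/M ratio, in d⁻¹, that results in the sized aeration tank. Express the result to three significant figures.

F/M ≈ 0.443 d⁻¹

From the SRT design equation V = Y Q (S₀−S) θ_c / [X (1 + k_d θ_c)] = 0.446 × 982 × (2610 − 9.45) × 9.71 / [2790 × (1 + 0.0937 × 9.71)] = 1.11×10^7 / 5328 = 2076 m³.
Food-to-microorganism ratio F/M = Q S₀ / (V X) = 982 × 2610 / (2076 × 2790) = 0.4426 d⁻¹.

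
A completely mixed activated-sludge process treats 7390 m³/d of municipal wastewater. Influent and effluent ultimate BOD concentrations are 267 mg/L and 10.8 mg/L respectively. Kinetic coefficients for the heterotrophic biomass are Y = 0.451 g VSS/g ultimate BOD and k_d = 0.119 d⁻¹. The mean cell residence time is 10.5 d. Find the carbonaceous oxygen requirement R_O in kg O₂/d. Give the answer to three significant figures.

Correct the yield for decay: Y_obs = Y/(1 + k_d θ_c) = 0.451 / (1 + 0.119 × 10.5) = 0.451 / 2.249 = 0.2005.
Mass of ultimate BOD removed per day: Q(S₀ − S) = 7390 × 256.2 g/m³ = 1893 kg/d.
Biomass synthesised: P_X = Y_obs × 1893 = 379.6 kg VSS/d.
Carbonaceous O₂ demand = substrate oxidised − cell-mass equivalent = 1893 − 1.42 × 379.6 = 1354 kg O₂/d.

R_O ≈ 1350 kg O₂/d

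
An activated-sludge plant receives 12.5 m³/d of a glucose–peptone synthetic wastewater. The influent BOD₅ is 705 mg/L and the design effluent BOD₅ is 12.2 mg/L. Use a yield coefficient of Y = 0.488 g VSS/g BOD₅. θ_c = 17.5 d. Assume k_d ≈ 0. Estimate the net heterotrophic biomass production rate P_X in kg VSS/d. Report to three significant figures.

P_X ≈ 4.23 kg VSS/d

With endogenous decay neglected, the observed yield equals the true yield: Y_obs = Y = 0.488 g VSS/g BOD₅.
Mass of BOD₅ removed per day: Q(S₀ − S) = 12.5 × 692.8 g/m³ = 8.660 kg/d.
Net biomass production P_X = Y_obs × Q·(S₀ − S) = 0.4880 × 8.660 = 4.226 kg VSS/d.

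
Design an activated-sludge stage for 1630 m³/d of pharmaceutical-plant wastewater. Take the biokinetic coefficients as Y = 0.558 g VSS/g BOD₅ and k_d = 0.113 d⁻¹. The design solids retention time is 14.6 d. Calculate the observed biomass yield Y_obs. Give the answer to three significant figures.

Observed yield with endogenous decay: Y_obs = Y / (1 + k_d·θ_c) = 0.558 / (1 + 0.113 × 14.6) = 0.558 / 2.650 = 0.2106 g VSS/g BOD₅.

Y_obs ≈ 0.211 g VSS/g BOD₅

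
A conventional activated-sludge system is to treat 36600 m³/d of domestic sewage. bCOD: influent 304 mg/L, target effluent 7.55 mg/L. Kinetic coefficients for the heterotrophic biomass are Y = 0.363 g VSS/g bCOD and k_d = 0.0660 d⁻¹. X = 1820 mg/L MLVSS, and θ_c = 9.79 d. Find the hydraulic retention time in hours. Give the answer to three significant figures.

Steady-state biomass mass balance: V·X·(1 + k_d·θ_c) = Y·Q·(S₀ − S)·θ_c, so V = 0.363 × 36600 × (304 − 7.55) × 9.79 / [1820 × (1 + 0.0660 × 9.79)] = 3.86×10^7 / 2996 = 12870 m³.
HRT = V/Q = 12870 m³ / 36600 m³·d⁻¹ = 0.3516 d × 24 = 8.439 h.

τ ≈ 8.44 h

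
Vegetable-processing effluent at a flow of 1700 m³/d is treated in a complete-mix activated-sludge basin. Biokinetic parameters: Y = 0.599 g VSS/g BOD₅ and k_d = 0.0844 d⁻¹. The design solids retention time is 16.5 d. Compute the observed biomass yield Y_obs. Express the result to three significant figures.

Y_obs ≈ 0.250 g VSS/g BOD₅

Correct the yield for decay: Y_obs = Y/(1 + k_d θ_c) = 0.599 / (1 + 0.0844 × 16.5) = 0.599 / 2.393 = 0.2504.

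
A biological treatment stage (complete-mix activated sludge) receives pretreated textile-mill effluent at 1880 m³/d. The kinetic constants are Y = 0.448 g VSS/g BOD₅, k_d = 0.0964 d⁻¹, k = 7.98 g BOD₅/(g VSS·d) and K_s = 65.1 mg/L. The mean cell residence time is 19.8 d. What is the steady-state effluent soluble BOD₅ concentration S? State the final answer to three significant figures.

S ≈ 2.79 mg/L

From the Monod/SRT balance for a CMAS, S = K_s·(1+k_d θ_c)/[θ_c·(Y k − k_d) − 1] = 65.1 × (1 + 0.0964 × 19.8) / [19.8 × (0.448 × 7.98 − 0.0964) − 1] = 189.4 / 67.88 = 2.790 mg/L.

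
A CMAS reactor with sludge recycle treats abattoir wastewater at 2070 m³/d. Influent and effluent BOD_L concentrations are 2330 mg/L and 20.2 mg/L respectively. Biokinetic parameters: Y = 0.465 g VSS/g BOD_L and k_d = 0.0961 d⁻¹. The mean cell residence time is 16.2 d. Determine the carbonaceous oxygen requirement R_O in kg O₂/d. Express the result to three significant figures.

R_O ≈ 3550 kg O₂/d

Observed yield with endogenous decay: Y_obs = Y / (1 + k_d·θ_c) = 0.465 / (1 + 0.0961 × 16.2) = 0.465 / 2.557 = 0.1819 g VSS/g BOD_L.
ΔS = 2330 − 20.2 = 2310 mg/L, so the substrate removal rate is 2070 × 2310/1000 = 4781 kg BOD_L/d.
Biomass synthesised: P_X = Y_obs × 4781 = 869.6 kg VSS/d.
R_O = Q·(S₀ − S) − 1.42·P_X = 4781 − 1.42 × 869.6 = 3547 kg O₂/d.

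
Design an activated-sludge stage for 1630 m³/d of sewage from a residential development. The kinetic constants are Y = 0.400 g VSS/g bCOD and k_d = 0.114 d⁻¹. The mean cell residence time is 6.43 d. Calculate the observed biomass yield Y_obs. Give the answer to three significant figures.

The observed yield is Y_obs = Y/(1 + k_d·θ_c) = 0.400 / (1 + 0.114 × 6.43) = 0.400 / 1.733 = 0.2308 g VSS per g bCOD removed.

Y_obs ≈ 0.231 g VSS/g bCOD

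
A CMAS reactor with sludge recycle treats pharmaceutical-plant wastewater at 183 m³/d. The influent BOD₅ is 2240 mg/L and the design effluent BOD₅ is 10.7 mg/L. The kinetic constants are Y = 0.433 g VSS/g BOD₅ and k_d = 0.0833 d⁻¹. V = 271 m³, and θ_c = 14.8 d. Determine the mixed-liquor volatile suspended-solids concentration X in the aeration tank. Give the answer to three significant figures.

X ≈ 4320 mg/L

From V·X·(1 + k_d·θ_c) = Y·Q·(S₀ − S)·θ_c: X = 0.433 × 183 × (2240 − 10.7) × 14.8 / [271 × (1 + 0.0833 × 14.8)] = 4321 mg/L.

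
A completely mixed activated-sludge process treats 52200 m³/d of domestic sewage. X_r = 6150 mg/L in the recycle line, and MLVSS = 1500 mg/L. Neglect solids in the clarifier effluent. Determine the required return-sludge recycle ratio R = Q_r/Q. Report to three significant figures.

R ≈ 0.323

Mass balance around the secondary clarifier (neglecting effluent solids): R = X / (X_r − X) = 1500 / (6150 − 1500) = 0.3226.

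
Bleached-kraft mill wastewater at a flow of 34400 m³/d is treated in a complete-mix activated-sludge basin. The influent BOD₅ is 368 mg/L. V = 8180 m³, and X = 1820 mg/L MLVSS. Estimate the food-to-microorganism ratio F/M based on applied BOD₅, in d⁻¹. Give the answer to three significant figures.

F/M = applied load / biomass = Q·S₀/(V·X) = 34400 × 368 / (8180 × 1820) = 0.8503 d⁻¹.

F/M ≈ 0.850 d⁻¹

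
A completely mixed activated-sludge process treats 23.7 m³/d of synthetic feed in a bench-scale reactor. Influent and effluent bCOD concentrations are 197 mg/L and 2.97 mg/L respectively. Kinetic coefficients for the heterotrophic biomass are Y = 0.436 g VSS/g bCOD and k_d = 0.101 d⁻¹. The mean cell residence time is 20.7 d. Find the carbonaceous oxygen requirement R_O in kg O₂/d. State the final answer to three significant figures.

Y_obs = Y / (1 + k_d θ_c) = 0.436 / (1 + 0.101 × 20.7) = 0.436 / 3.091 = 0.1411.
Mass of bCOD removed per day: Q(S₀ − S) = 23.7 × 194.0 g/m³ = 4.599 kg/d.
P_X = Y_obs·Q·(S₀ − S) = 0.1411 × 4.599 = 0.6487 kg VSS/d.
Carbonaceous O₂ demand = substrate oxidised − cell-mass equivalent = 4.599 − 1.42 × 0.6487 = 3.677 kg O₂/d.

R_O ≈ 3.68 kg O₂/d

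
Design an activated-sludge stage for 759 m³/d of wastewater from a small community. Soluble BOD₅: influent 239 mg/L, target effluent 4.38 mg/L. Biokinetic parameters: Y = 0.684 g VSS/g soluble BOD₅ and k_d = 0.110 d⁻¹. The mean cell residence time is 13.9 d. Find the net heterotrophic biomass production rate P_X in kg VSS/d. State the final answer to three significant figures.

P_X ≈ 48.2 kg VSS/d

Correct the yield for decay: Y_obs = Y/(1 + k_d θ_c) = 0.684 / (1 + 0.110 × 13.9) = 0.684 / 2.529 = 0.2705.
Mass of soluble BOD₅ removed per day: Q(S₀ − S) = 759 × 234.6 g/m³ = 178.1 kg/d.
Net biomass production P_X = Y_obs × Q·(S₀ − S) = 0.2705 × 178.1 = 48.16 kg VSS/d.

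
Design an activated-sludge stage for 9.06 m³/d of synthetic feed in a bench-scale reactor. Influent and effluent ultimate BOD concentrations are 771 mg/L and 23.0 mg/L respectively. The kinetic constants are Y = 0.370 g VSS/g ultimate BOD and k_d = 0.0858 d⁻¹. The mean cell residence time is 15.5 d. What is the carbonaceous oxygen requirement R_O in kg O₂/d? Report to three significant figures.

R_O ≈ 5.25 kg O₂/d

Correct the yield for decay: Y_obs = Y/(1 + k_d θ_c) = 0.370 / (1 + 0.0858 × 15.5) = 0.370 / 2.330 = 0.1588.
ΔS = 771 − 23.0 = 748.0 mg/L, so the substrate removal rate is 9.06 × 748.0/1000 = 6.777 kg ultimate BOD/d.
P_X = Y_obs·Q·(S₀ − S) = 0.1588 × 6.777 = 1.076 kg VSS/d.
Carbonaceous O₂ demand = substrate oxidised − cell-mass equivalent = 6.777 − 1.42 × 1.076 = 5.249 kg O₂/d.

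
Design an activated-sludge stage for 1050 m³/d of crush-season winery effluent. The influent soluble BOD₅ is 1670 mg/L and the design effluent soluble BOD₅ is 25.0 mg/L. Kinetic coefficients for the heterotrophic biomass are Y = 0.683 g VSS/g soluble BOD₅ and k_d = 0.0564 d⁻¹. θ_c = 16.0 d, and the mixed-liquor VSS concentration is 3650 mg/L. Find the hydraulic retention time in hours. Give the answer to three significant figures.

Steady-state biomass mass balance: V·X·(1 + k_d·θ_c) = Y·Q·(S₀ − S)·θ_c, so V = 0.683 × 1050 × (1670 − 25.0) × 16.0 / [3650 × (1 + 0.0564 × 16.0)] = 1.89×10^7 / 6944 = 2718 m³.
HRT = V/Q = 2718 m³ / 1050 m³·d⁻¹ = 2.589 d × 24 = 62.13 h.

τ ≈ 62.1 h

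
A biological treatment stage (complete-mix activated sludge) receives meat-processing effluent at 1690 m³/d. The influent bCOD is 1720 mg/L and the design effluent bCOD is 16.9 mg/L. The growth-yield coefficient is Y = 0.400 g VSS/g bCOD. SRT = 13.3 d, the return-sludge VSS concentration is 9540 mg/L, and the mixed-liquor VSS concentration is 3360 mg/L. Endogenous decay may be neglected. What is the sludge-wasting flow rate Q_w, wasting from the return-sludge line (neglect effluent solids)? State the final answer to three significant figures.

Biomass mass balance (decay neglected): V·X = Y·Q·(S₀ − S)·θ_c, so V = 0.400 × 1690 × (1720 − 16.9) × 13.3 / 3360 = 4557 m³.
Wasting from the return line (neglecting effluent solids): Q_w = V·X / (θ_c·X_r) = 4557 × 3360 / (13.3 × 9540) = 120.7 m³/d.

Q_w ≈ 121 m³/d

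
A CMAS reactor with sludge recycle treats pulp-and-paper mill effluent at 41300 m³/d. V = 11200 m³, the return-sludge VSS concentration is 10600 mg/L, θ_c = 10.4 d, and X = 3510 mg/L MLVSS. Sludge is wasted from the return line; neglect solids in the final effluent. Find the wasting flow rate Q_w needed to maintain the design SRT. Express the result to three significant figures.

Wasting from the return line (neglecting effluent solids): Q_w = V·X / (θ_c·X_r) = 11200 × 3510 / (10.4 × 10600) = 356.6 m³/d.

Q_w ≈ 357 m³/d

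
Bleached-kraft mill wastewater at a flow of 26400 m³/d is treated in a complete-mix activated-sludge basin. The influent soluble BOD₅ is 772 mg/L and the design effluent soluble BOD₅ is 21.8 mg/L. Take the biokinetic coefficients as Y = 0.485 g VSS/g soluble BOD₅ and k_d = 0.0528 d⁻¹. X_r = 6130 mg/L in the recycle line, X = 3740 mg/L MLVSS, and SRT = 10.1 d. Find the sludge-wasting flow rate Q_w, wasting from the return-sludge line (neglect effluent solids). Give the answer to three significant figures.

Q_w ≈ 1020 m³/d

From the SRT design equation V = Y Q (S₀−S) θ_c / [X (1 + k_d θ_c)] = 0.485 × 26400 × (772 − 21.8) × 10.1 / [3740 × (1 + 0.0528 × 10.1)] = 9.7×10^7 / 5734 = 16918 m³.
Q_w = (V·X)/(θ_c X_r) = 16918 × 3740 / (10.1 × 6130) = 1022 m³/d.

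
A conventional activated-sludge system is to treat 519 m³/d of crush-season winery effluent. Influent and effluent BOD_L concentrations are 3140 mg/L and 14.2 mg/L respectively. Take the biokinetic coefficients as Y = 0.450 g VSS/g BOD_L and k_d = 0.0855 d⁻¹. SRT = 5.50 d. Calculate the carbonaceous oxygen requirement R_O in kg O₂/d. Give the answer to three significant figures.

R_O ≈ 917 kg O₂/d

Observed yield with endogenous decay: Y_obs = Y / (1 + k_d·θ_c) = 0.450 / (1 + 0.0855 × 5.50) = 0.450 / 1.470 = 0.3061 g VSS/g BOD_L.
ΔS = 3140 − 14.2 = 3126 mg/L, so the substrate removal rate is 519 × 3126/1000 = 1622 kg BOD_L/d.
Biomass synthesised: P_X = Y_obs × 1622 = 496.5 kg VSS/d.
R_O = Q·(S₀ − S) − 1.42·P_X = 1622 − 1.42 × 496.5 = 917.2 kg O₂/d.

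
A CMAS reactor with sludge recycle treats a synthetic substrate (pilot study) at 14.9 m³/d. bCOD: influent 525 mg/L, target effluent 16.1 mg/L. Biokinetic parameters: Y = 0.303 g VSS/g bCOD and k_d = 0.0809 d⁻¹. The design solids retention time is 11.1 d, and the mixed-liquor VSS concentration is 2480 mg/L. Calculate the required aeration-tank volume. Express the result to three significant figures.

V ≈ 5.42 m³

From the SRT design equation V = Y Q (S₀−S) θ_c / [X (1 + k_d θ_c)] = 0.303 × 14.9 × (525 − 16.1) × 11.1 / [2480 × (1 + 0.0809 × 11.1)] = 2.55×10^4 / 4707 = 5.418 m³.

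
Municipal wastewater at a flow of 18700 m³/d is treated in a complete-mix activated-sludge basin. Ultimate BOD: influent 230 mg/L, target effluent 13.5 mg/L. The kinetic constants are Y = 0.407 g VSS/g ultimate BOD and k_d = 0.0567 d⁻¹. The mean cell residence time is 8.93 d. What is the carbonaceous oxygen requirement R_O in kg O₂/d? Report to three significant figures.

R_O ≈ 2500 kg O₂/d

Observed yield with endogenous decay: Y_obs = Y / (1 + k_d·θ_c) = 0.407 / (1 + 0.0567 × 8.93) = 0.407 / 1.506 = 0.2702 g VSS/g ultimate BOD.
Q·(S₀ − S) = 18700 × (230 − 13.5) × 10⁻³ = 4049 kg/d removed.
Biomass synthesised: P_X = Y_obs × 4049 = 1094 kg VSS/d.
R_O = Q·(S₀ − S) − 1.42·P_X = 4049 − 1.42 × 1094 = 2495 kg O₂/d.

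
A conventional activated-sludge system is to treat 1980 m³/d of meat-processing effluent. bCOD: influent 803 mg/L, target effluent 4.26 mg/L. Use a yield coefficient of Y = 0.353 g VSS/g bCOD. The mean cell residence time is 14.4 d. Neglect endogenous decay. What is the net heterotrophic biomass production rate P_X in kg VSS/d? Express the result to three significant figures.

P_X ≈ 558 kg VSS/d

No decay correction is needed, so Y_obs = Y = 0.353.
Substrate removed = Q·(S₀ − S) = 1980 m³/d × (803 − 4.26) g/m³ = 1.58×10^6 g/d = 1582 kg/d.
Biomass produced: P_X = Y_obs·Q·ΔS = 0.3530 × 1582 ≈ 558.3 kg VSS/d.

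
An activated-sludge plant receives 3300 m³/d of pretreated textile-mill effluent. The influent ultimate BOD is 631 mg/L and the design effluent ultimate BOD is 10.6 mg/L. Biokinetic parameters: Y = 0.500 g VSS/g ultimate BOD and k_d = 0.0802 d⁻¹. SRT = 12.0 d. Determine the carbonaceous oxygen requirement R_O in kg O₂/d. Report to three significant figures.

R_O ≈ 1310 kg O₂/d

Correct the yield for decay: Y_obs = Y/(1 + k_d θ_c) = 0.500 / (1 + 0.0802 × 12.0) = 0.500 / 1.962 = 0.2548.
Substrate removed = Q·(S₀ − S) = 3300 m³/d × (631 − 10.6) g/m³ = 2.05×10^6 g/d = 2047 kg/d.
P_X = Y_obs·Q·(S₀ − S) = 0.2548 × 2047 = 521.6 kg VSS/d.
R_O = Q·(S₀ − S) − 1.42·P_X = 2047 − 1.42 × 521.6 = 1307 kg O₂/d.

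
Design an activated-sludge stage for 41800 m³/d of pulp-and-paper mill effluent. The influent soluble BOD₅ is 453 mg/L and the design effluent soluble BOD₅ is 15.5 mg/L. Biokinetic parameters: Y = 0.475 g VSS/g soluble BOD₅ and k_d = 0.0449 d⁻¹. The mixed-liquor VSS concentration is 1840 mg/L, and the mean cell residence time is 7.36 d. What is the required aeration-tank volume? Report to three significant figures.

From the SRT design equation V = Y Q (S₀−S) θ_c / [X (1 + k_d θ_c)] = 0.475 × 41800 × (453 − 15.5) × 7.36 / [1840 × (1 + 0.0449 × 7.36)] = 6.39×10^7 / 2448 = 26116 m³.

V ≈ 26100 m³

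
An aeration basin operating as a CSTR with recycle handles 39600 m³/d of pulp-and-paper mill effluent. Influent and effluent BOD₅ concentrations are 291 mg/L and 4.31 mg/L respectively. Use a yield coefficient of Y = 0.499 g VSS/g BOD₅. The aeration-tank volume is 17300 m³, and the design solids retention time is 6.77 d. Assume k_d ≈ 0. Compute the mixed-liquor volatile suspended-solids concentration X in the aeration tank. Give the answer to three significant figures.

X = Y·Q·ΔS·θ_c / V = 0.499 × 39600 × (291 − 4.31) × 6.77 / 17300 = 2217 mg/L.

X ≈ 2220 mg/L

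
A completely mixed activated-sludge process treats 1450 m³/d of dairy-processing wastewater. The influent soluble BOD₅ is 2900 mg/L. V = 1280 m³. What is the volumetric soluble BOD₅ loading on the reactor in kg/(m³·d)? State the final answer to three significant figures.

Volumetric loading L_v = Q·S₀ / V = 1450 × 2900 g/m³ / 1280 m³ = 3285 g/(m³·d) = 3.285 kg soluble BOD₅/(m³·d).

L_v ≈ 3.29 kg soluble BOD₅/(m³·d)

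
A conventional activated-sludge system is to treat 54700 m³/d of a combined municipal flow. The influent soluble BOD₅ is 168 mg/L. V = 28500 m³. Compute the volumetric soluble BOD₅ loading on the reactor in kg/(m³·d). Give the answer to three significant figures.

L_v = Q S₀ / V = 54700 × 168 × 10⁻³ / 28500 = 0.3224 kg/(m³·d).

L_v ≈ 0.322 kg soluble BOD₅/(m³·d)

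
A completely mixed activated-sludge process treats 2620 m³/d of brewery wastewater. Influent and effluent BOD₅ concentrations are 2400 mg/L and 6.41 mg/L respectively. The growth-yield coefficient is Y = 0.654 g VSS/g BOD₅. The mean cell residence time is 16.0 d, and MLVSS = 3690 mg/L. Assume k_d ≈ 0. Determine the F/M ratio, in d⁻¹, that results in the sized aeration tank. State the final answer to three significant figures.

F/M ≈ 0.0958 d⁻¹

V·X = Y·Q·ΔS·θ_c gives V = 0.654 × 2620 × (2400 − 6.41) × 16.0 / 3690 = 17784 m³.
F/M = applied load / biomass = Q·S₀/(V·X) = 2620 × 2400 / (17784 × 3690) = 0.09582 d⁻¹.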